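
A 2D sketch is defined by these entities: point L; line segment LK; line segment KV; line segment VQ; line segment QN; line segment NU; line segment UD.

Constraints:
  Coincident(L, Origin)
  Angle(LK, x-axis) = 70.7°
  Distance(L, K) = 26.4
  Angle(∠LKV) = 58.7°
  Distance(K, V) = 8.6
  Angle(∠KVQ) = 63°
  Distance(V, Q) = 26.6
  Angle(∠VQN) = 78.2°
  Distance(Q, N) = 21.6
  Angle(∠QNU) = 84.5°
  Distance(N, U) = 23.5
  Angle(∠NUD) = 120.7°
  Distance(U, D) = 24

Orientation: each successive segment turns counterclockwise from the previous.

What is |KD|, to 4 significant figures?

19.46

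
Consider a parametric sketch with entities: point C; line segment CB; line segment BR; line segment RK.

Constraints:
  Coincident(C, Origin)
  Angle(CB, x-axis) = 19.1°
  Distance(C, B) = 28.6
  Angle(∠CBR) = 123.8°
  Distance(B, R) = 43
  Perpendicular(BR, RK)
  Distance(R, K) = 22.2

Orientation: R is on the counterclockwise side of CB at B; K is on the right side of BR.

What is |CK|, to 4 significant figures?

74.72

C is at the origin; CB runs at 19.1° with length 28.6, so B = 28.6·(cos 19.1°, sin 19.1°) = (27.03, 9.358). ∠CBR = 123.8°, so BR runs at 19.1° + (180° − 123.8°) = 75.30° from the x-axis; with |BR| = 43.0, R = B + 43.0·(cos 75.30°, sin 75.30°) = (37.94, 50.95). BR ⟂ RK; with |RK| = 22.2 on the right of BR, K = R + 22.2·(0.9673, -0.2538) = (59.41, 45.32). Then |CK| = |K − C| = 74.72.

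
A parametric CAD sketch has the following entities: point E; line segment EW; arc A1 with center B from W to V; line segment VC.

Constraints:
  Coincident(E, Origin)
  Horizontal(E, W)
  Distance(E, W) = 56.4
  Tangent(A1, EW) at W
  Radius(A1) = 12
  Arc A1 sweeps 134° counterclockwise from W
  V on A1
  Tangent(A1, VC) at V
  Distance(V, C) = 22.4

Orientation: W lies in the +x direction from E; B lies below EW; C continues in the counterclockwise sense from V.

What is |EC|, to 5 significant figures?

73.069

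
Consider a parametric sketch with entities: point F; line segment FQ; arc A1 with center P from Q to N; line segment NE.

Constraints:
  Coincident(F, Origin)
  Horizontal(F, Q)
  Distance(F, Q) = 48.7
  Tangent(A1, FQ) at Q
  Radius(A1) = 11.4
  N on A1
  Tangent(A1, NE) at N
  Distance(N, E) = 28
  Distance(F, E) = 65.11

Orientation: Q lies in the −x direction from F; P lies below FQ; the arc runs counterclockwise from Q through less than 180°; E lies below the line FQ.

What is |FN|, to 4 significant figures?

61.36

F is at the origin; F and Q share the same y with |FQ| = 48.7 and Q on the −x side, so Q = (-48.70, 0.000). Tangency of A1 to FQ means the radius PQ is perpendicular to FQ, so P = Q + (0, -11.4) = (-48.70, -11.40). Since PN ⟂ NE (tangency), |PE| = √(11.4² + 28.0²) = 30.23 regardless of where N sits on A1. So E lies on both circle(F, 65.11) and circle(P, 30.23); the below-FQ intersection is E = (-50.09, -41.60). N is the foot of the tangent from E: N = (-59.44, -15.21).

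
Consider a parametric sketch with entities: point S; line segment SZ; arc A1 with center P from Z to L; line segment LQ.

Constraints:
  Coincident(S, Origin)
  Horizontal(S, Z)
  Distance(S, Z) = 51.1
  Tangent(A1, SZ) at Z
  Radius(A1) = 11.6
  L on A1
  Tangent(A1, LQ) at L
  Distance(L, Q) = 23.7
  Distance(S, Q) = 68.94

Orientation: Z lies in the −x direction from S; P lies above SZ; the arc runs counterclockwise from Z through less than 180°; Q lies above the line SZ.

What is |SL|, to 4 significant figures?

46.61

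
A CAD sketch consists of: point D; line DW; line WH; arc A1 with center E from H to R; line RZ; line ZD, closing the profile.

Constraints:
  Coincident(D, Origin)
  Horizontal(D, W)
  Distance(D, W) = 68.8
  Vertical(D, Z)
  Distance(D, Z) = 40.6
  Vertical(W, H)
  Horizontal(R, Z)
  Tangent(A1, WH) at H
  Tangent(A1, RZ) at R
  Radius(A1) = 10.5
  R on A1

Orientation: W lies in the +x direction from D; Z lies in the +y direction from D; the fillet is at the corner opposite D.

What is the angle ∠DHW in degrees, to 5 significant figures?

66.371°

D is at the origin; D and W share the same y with |DW| = 68.8 and W on the +x side, so W = (68.800, 0.0000). DZ is vertical with |DZ| = 40.6 and Z on the +y side, so Z = (0.0000, 40.600). The virtual corner opposite D is at (68.800, 40.600). A1 meets WH tangentially, so EH is at right angles to WH and tangency of A1 to RZ means the radius ER is perpendicular to RZ, with radius 10.5, so the center E sits 10.5 in from both sides at E = (58.300, 30.100). That places the tangent points at H = (68.800, 30.100) on WH and R = (58.300, 40.600) on RZ. Then cos ∠DHW = HD·HW / (|HD||HW|), giving 66.371°.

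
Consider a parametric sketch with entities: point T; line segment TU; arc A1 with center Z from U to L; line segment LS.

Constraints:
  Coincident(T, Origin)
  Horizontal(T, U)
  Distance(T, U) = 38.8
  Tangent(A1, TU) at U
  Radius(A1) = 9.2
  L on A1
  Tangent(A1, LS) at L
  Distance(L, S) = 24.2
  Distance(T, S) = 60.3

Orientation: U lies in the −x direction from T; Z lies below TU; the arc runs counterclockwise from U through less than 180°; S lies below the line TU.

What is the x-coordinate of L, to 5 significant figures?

-47.919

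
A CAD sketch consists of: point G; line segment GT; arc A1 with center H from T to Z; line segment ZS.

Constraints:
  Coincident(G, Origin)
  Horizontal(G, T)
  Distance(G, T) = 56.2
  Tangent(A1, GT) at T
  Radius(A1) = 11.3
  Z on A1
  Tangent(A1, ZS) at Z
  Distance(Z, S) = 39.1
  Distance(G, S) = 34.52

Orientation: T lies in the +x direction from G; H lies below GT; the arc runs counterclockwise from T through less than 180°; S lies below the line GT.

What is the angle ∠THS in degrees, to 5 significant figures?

115.13°

Checks: |HZ| = 11.30 ✓; ∠(HZ, ZS) = 90.00° ✓; |ZS| = 39.10 ✓; |GS| = 34.52 ✓.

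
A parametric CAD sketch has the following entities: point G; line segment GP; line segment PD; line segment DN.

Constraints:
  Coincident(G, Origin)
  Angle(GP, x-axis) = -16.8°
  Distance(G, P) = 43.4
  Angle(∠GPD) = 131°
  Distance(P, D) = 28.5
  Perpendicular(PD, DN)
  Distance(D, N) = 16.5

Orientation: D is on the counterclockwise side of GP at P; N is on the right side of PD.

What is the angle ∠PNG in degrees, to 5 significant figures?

10.776°

G is at the origin; GP runs at -16.8° with length 43.4, so P = 43.4·(cos -16.8°, sin -16.8°) = (41.548, -12.544). ∠GPD = 131.0°, so PD runs at -16.8° + (180° − 131.0°) = 32.200° from the x-axis; with |PD| = 28.5, D = P + 28.5·(cos 32.200°, sin 32.200°) = (65.664, 2.6430). PD ⟂ DN; with |DN| = 16.5 on the right of PD, N = D + 16.5·(0.53288, -0.84619) = (74.457, -11.319). Then cos ∠PNG = NP·NG / (|NP||NG|), giving 10.776°.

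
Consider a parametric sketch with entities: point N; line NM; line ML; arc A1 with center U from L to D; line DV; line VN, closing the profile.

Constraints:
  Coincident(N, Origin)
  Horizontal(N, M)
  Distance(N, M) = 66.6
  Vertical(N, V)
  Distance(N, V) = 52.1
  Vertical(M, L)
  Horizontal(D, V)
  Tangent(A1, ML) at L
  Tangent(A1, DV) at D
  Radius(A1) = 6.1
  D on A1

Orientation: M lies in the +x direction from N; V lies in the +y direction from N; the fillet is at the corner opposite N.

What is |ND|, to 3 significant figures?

79.8

N is at the origin; N and M share the same y with |NM| = 66.6 and M on the +x side, so M = (66.6, 0.00). N and V share the same x with |NV| = 52.1 and V on the +y side, so V = (0.00, 52.1). The virtual corner opposite N is at (66.6, 52.1). A1 meets ML tangentially, so UL is at right angles to ML and tangency of A1 to DV means the radius UD is perpendicular to DV, with radius 6.1, so the center U sits 6.1 in from both sides at U = (60.5, 46.0). That places the tangent points at L = (66.6, 46.0) on ML and D = (60.5, 52.1) on DV. Then |ND| = |D − N| = 79.8.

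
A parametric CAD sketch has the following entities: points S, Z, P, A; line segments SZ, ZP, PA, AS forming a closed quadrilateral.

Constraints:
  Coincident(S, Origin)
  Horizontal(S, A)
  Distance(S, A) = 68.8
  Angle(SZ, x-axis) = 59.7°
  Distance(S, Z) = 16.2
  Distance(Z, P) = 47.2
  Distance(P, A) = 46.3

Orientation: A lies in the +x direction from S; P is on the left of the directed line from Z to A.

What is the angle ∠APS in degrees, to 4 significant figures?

77.11°

Checks: |ZP| = 47.20 ✓; |PA| = 46.30 ✓.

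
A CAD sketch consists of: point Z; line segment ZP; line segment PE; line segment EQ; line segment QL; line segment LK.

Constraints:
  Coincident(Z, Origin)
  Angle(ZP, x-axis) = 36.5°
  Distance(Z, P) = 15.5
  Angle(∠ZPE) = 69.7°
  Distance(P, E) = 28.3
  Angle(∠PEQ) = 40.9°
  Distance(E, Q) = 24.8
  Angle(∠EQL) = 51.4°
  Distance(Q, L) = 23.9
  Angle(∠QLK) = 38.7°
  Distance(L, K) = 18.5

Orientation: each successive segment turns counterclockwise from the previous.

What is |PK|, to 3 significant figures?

21.7

Z is at the origin; ZP runs at 36.5° with length 15.5, so P = (12.5, 9.22). ∠ZPE = 69.7° gives PE at 147° from the x-axis; with |PE| = 28.3, E = (-11.2, 24.7). ∠PEQ = 40.9° gives EQ at -74.1° from the x-axis; with |EQ| = 24.8, Q = (-4.43, 0.865). ∠EQL = 51.4° gives QL at 54.5° from the x-axis; with |QL| = 23.9, L = (9.45, 20.3). ∠QLK = 38.7° gives LK at -164° from the x-axis; with |LK| = 18.5, K = (-8.35, 15.3). Then |PK| = |K − P| = 21.7.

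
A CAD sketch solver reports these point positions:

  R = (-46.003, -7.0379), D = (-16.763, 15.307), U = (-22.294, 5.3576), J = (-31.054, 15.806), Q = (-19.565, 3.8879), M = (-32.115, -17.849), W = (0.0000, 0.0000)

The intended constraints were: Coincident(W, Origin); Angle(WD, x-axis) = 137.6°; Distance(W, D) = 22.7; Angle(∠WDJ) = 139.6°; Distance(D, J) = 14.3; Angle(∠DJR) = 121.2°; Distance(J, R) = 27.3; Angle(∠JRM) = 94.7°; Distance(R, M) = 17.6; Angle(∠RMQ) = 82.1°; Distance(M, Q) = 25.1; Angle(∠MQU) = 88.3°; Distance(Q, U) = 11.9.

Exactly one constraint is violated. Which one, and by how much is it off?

Distance(Q, U) = 11.9 — off by 8.80.

W = (0.00, 0.00) ✓; WD at 137.6° ✓; |WD| = 22.70 ✓; ∠WDJ = 139.6° ✓; |DJ| = 14.30 ✓; ∠DJR = 121.2° ✓; |JR| = 27.30 ✓; ∠JRM = 94.70° ✓; |RM| = 17.60 ✓; ∠RMQ = 82.10° ✓; |MQ| = 25.10 ✓; ∠MQU = 88.30° ✓; |QU| = 3.100 ✗.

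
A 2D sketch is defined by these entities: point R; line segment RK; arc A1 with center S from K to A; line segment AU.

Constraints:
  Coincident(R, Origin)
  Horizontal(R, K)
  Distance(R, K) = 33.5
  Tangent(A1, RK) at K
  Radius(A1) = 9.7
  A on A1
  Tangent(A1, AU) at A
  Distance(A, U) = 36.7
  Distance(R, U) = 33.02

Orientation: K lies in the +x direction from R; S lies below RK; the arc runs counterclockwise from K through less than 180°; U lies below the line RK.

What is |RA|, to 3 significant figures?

26.1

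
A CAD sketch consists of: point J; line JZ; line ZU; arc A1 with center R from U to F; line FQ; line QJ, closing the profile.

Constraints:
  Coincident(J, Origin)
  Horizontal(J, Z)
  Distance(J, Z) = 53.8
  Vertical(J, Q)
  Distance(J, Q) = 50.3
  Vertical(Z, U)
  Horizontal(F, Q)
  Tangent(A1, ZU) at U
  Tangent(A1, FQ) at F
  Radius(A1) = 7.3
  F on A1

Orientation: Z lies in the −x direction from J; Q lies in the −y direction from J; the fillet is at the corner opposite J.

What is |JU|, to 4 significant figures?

68.87

J is at the origin; JZ is horizontal with |JZ| = 53.8 and Z on the −x side, so Z = (-53.80, 0.000). J and Q share the same x with |JQ| = 50.3 and Q on the −y side, so Q = (0.000, -50.30). The virtual corner opposite J is at (-53.80, -50.30). Since A1 is tangent to ZU there, RU ⟂ ZU and since A1 is tangent to FQ there, RF ⟂ FQ, with radius 7.3, so the center R sits 7.3 in from both sides at R = (-46.50, -43.00). That places the tangent points at U = (-53.80, -43.00) on ZU and F = (-46.50, -50.30) on FQ. Then |JU| = |U − J| = 68.87.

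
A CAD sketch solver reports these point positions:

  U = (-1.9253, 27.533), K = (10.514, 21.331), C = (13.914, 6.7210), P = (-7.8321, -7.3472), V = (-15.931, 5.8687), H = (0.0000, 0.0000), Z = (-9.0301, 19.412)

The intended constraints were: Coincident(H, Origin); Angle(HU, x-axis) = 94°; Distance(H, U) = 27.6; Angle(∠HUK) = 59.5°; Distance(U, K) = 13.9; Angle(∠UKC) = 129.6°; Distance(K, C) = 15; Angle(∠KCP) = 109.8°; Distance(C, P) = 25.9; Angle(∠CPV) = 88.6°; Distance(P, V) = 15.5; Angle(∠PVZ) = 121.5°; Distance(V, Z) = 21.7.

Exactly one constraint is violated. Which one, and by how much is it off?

Distance(V, Z) = 21.7 — off by 6.50.

H = (0.00, 0.00) ✓; HU at 94.00° ✓; |HU| = 27.60 ✓; ∠HUK = 59.50° ✓; |UK| = 13.90 ✓; ∠UKC = 129.6° ✓; |KC| = 15.00 ✓; ∠KCP = 109.8° ✓; |CP| = 25.90 ✓; ∠CPV = 88.60° ✓; |PV| = 15.50 ✓; ∠PVZ = 121.5° ✓; |VZ| = 15.20 ✗.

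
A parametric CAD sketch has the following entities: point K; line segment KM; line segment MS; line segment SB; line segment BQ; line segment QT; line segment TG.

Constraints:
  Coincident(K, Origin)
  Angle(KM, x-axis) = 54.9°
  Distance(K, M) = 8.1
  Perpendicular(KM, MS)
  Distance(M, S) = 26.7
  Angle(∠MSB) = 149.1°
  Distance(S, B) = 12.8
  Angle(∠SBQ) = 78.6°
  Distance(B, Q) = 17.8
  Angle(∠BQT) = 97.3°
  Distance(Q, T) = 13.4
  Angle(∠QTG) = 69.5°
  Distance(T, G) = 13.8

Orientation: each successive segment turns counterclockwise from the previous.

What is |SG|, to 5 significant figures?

4.2787

K is at the origin; KM runs at 54.9° with length 8.1, so M = (4.6575, 6.6270). KM ⟂ MS, so MS runs at 144.90°; with |MS| = 26.7, S = (-17.187, 21.980). ∠MSB = 149.1° gives SB at 175.80° from the x-axis; with |SB| = 12.8, B = (-29.953, 22.917). ∠SBQ = 78.6° gives BQ at -82.800° from the x-axis; with |BQ| = 17.8, Q = (-27.722, 5.2575). ∠BQT = 97.3° gives QT at -0.10000° from the x-axis; with |QT| = 13.4, T = (-14.322, 5.2341). ∠QTG = 69.5° gives TG at 110.40° from the x-axis; with |TG| = 13.8, G = (-19.132, 18.169). Then |SG| = |G − S| = 4.2787.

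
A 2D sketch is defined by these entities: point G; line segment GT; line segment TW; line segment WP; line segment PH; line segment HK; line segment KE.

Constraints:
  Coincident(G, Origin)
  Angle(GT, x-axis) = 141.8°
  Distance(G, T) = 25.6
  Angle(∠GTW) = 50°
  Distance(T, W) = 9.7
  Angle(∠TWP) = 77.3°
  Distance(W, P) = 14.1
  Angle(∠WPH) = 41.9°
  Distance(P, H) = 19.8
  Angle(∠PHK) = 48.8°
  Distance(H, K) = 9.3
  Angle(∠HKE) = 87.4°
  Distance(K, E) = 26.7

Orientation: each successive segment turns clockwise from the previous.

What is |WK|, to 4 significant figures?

3.995

G is at the origin; GT runs at 141.8° with length 25.6, so T = (-20.12, 15.83). ∠GTW = 50.0° gives TW at 11.80° from the x-axis; with |TW| = 9.7, W = (-10.62, 17.81). ∠TWP = 77.3° gives WP at -90.90° from the x-axis; with |WP| = 14.1, P = (-10.84, 3.717). ∠WPH = 41.9° gives PH at 131.0° from the x-axis; with |PH| = 19.8, H = (-23.83, 18.66). ∠PHK = 48.8° gives HK at -0.2000° from the x-axis; with |HK| = 9.3, K = (-14.53, 18.63). Then |WK| = |K − W| = 3.995.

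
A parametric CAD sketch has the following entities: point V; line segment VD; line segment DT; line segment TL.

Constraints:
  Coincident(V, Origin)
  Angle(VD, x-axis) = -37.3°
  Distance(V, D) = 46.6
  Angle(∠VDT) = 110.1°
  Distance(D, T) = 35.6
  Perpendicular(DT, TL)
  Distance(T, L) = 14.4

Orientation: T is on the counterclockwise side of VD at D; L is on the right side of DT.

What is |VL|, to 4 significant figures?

77.76

V is at the origin; VD runs at -37.3° with length 46.6, so D = 46.6·(cos -37.3°, sin -37.3°) = (37.07, -28.24). ∠VDT = 110.1°, so DT runs at -37.3° + (180° − 110.1°) = 32.60° from the x-axis; with |DT| = 35.6, T = D + 35.6·(cos 32.60°, sin 32.60°) = (67.06, -9.059). The perpendicularity gives TL at right angles to DT; with |TL| = 14.4 on the right of DT, L = T + 14.4·(0.5388, -0.8425) = (74.82, -21.19). Then |VL| = |L − V| = 77.76.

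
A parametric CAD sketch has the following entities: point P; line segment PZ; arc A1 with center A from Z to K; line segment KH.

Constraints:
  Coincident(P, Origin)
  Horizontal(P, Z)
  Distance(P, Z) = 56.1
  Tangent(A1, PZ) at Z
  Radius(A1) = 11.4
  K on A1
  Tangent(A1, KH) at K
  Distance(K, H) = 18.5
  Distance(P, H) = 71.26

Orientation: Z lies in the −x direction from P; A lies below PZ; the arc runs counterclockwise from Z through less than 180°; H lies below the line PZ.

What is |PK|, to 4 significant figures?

68.65

Checks: P.y = 0.00, Z.y = 0.00 ✓; |AK| = 11.40 ✓; ∠(AK, KH) = 90.00° ✓; |KH| = 18.50 ✓; |PH| = 71.26 ✓.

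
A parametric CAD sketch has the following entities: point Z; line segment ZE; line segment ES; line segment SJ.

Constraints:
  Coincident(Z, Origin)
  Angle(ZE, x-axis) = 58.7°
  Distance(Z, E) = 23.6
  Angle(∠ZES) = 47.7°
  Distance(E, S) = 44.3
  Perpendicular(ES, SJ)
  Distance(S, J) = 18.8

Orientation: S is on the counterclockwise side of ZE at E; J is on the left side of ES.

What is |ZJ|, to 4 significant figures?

28.45

∠ZES = 47.7°, so ES runs at 58.7° + (180° − 47.7°) = 191.0° from the x-axis; with |ES| = 44.3, S = E + 44.3·(cos 191.0°, sin 191.0°) = (-31.23, 11.71). ES ⟂ SJ; with |SJ| = 18.8 on the left of ES, J = S + 18.8·(0.1908, -0.9816) = (-27.64, -6.742). Then |ZJ| = |J − Z| = 28.45.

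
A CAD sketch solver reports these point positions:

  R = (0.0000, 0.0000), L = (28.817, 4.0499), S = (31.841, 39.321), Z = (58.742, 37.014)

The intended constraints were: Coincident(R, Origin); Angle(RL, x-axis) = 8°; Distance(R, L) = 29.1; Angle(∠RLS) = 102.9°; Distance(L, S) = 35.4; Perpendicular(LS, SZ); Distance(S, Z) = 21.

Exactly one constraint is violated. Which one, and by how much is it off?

Distance(S, Z) = 21 — off by 6.00.

R = (0.00, 0.00) ✓; RL at 8.000° ✓; |RL| = 29.10 ✓; ∠RLS = 102.9° ✓; |LS| = 35.40 ✓; ∠(LS, SZ) = 90.00° ✓; |SZ| = 27.00 ✗.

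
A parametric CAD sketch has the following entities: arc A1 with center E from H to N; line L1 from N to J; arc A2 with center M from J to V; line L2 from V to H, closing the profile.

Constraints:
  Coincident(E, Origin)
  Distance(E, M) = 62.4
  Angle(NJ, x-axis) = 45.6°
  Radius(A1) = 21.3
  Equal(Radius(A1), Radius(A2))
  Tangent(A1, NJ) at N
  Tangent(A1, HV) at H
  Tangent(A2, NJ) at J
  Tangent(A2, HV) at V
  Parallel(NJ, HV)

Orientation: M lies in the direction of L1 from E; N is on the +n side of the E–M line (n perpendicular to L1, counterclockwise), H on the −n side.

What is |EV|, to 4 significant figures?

65.94

The slot axis is L1's direction at 45.6°, so u = (cos 45.6°, sin 45.6°) = (0.6997, 0.7145) and n = (−sin 45.6°, cos 45.6°) = (-0.7145, 0.6997). E is at the origin and M lies 62.4 along u from E, so M = 62.4·u = (43.66, 44.58). Tangency of A1 to both parallel lines with radius 21.3 puts N and H at E ± 21.3·n: N = (-15.22, 14.90), H = (15.22, -14.90). Equal radii place J and V the same way about M: J = M + 21.3·n = (28.44, 59.49), V = M − 21.3·n = (58.88, 29.68). Then |EV| = |V − E| = 65.94.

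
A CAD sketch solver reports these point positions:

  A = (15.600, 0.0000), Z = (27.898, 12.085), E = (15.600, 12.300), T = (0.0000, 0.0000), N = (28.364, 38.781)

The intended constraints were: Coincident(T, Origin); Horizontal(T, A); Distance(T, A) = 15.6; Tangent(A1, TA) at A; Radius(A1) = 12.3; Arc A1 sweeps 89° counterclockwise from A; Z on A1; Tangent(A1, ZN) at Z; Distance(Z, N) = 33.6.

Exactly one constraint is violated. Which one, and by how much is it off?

Distance(Z, N) = 33.6 — off by 6.90.

T = (0.00, 0.00) ✓; T.y = 0.00, A.y = 0.00 ✓; |TA| = 15.60 ✓; ∠(EA, AT) = 90.00° ✓; |EA| = 12.30 ✓; bearing(E→Z) − bearing(E→A) = 89.00° ✓; |EZ| = 12.30 ✓; ∠(EZ, ZN) = 90.00° ✓; |ZN| = 26.70 ✗.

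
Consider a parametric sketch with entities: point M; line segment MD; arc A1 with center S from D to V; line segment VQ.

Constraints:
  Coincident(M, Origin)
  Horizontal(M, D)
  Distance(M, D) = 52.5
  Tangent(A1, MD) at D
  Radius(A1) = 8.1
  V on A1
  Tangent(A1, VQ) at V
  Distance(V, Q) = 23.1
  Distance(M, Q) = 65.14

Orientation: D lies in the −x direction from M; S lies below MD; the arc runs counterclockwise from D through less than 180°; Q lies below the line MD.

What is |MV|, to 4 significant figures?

61.22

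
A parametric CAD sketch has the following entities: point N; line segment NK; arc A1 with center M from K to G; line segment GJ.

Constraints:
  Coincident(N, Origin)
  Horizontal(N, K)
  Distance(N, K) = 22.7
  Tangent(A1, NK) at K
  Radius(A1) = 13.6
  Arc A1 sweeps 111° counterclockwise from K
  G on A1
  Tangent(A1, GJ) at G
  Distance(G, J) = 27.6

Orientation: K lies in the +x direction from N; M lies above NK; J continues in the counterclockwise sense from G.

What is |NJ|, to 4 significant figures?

51.07

N is at the origin; N and K share the same y with |NK| = 22.7 and K on the +x side, so K = (22.70, 0.000). Since A1 is tangent to NK there, MK ⟂ NK, so M = K + (0, 13.6) = (22.70, 13.60). On A1, K sits at bearing -90° from M; a 111° counterclockwise sweep puts G at bearing 21°, so G = M + 13.6·(cos 21°, sin 21°) = (35.40, 18.47). The tangent condition forces MG to be normal to GJ, so GJ runs along (−sin 21°, cos 21°); with |GJ| = 27.6, J = (25.51, 44.24). Then |NJ| = |J − N| = 51.07.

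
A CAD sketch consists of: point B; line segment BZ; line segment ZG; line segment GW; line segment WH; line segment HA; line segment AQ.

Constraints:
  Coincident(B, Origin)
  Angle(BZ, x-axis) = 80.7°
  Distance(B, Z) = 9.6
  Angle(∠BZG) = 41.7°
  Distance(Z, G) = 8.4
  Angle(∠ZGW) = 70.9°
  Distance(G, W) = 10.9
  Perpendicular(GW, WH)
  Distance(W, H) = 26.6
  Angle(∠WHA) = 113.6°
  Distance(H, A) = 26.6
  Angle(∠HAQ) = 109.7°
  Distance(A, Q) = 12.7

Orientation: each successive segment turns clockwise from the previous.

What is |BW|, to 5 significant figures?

4.5571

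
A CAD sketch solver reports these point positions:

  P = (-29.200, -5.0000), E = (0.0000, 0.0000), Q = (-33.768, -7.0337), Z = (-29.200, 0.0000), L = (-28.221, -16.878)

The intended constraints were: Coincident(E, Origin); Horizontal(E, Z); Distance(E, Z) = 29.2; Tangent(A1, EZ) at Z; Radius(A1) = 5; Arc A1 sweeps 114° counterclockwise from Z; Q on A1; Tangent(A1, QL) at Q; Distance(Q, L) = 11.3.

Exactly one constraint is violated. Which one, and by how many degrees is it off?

Tangent(A1, QL) at Q — off by 5.40°.

E = (0.00, 0.00) ✓; E.y = 0.00, Z.y = 0.00 ✓; |EZ| = 29.20 ✓; ∠(PZ, ZE) = 90.00° ✓; |PZ| = 5.000 ✓; bearing(P→Q) − bearing(P→Z) = 114.0° ✓; |PQ| = 5.000 ✓; ∠(PQ, QL) = 84.60° ✗; |QL| = 11.30 ✓.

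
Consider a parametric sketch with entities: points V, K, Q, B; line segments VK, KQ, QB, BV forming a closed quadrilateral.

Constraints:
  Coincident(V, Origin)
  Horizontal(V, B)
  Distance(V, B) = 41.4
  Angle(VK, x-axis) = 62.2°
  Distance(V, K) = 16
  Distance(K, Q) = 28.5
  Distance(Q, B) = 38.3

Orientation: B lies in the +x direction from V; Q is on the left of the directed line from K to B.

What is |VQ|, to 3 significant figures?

44.2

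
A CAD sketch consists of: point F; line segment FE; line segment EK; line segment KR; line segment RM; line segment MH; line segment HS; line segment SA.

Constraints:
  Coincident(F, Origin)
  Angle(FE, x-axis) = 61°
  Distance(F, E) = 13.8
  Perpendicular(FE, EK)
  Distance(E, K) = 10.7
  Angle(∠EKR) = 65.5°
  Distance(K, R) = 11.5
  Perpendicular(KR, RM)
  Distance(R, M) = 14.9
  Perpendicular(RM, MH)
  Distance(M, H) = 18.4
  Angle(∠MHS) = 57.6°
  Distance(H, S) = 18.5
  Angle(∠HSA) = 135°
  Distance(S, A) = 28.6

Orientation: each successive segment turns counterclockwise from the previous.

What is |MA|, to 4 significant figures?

29.24

∠MHS = 57.6° gives HS at -152.1° from the x-axis; with |HS| = 18.5, S = (-3.622, 14.31). ∠HSA = 135.0° gives SA at -107.1° from the x-axis; with |SA| = 28.6, A = (-12.03, -13.03). Then |MA| = |A − M| = 29.24.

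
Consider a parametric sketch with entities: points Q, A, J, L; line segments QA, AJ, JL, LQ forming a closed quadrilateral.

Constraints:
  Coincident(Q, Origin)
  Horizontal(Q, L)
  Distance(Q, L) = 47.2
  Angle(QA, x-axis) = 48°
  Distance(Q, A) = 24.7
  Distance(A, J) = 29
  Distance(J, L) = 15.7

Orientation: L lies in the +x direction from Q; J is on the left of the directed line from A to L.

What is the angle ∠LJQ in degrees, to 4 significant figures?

77.64°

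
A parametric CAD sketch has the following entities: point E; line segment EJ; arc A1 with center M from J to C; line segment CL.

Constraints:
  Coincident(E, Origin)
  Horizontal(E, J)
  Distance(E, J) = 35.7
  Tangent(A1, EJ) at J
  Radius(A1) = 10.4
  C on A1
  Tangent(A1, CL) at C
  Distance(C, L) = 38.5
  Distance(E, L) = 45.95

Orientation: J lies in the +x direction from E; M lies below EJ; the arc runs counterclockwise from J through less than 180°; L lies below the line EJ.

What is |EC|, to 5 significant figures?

26.791

Checks: E = (0.00, 0.00) ✓; |MC| = 10.40 ✓; ∠(MC, CL) = 90.00° ✓; |CL| = 38.50 ✓; |EL| = 45.95 ✓.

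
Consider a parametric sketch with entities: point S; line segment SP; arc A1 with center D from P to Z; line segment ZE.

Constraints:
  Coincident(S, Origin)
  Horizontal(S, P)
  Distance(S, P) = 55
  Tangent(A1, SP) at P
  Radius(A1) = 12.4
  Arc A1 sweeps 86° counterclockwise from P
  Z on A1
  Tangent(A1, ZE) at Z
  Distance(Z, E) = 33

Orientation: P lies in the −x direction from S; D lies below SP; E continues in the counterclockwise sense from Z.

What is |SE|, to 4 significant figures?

82.65

S is at the origin; S and P share the same y with |SP| = 55.0 and P on the −x side, so P = (-55.00, 0.000). A1 meets SP tangentially, so DP is at right angles to SP, so D = P + (0, -12.4) = (-55.00, -12.40). On A1, P sits at bearing 90° from D; an 86° counterclockwise sweep puts Z at bearing 176°, so Z = D + 12.4·(cos 176°, sin 176°) = (-67.37, -11.54). Since A1 is tangent to ZE there, DZ ⟂ ZE, so ZE runs along (−sin 176°, cos 176°); with |ZE| = 33.0, E = (-69.67, -44.45). Then |SE| = |E − S| = 82.65.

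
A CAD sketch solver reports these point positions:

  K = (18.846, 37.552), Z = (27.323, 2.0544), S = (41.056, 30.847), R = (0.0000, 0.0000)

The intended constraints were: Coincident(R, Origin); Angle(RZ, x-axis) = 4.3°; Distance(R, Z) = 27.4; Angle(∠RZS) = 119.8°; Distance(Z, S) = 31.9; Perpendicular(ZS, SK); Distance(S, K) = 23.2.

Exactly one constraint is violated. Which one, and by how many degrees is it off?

Perpendicular(ZS, SK) — off by 8.70°.

R = (0.00, 0.00) ✓; RZ at 4.300° ✓; |RZ| = 27.40 ✓; ∠RZS = 119.8° ✓; |ZS| = 31.90 ✓; ∠(ZS, SK) = 98.70° ✗; |SK| = 23.20 ✓.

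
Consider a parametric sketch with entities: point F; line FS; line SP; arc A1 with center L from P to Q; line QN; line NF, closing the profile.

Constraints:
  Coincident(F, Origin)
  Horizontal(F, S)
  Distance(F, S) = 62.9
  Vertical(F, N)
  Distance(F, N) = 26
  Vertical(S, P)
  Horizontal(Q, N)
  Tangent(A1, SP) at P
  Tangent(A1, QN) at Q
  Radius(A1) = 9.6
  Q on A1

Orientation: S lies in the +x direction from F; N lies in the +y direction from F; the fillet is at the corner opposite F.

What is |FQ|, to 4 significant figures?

59.30

F is at the origin; F and S share the same y with |FS| = 62.9 and S on the +x side, so S = (62.90, 0.000). F and N share the same x with |FN| = 26.0 and N on the +y side, so N = (0.000, 26.00). The virtual corner opposite F is at (62.90, 26.00). Since A1 is tangent to SP there, LP ⟂ SP and the tangent condition forces LQ to be normal to QN, with radius 9.6, so the center L sits 9.6 in from both sides at L = (53.30, 16.40). That places the tangent points at P = (62.90, 16.40) on SP and Q = (53.30, 26.00) on QN. Then |FQ| = |Q − F| = 59.30.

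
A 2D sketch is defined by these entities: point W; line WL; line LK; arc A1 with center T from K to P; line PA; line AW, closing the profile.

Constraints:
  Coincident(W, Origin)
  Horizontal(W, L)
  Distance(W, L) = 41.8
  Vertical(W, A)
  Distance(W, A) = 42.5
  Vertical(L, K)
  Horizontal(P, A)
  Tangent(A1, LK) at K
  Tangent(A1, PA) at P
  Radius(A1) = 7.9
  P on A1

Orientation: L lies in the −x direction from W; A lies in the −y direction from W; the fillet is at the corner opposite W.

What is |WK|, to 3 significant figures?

54.3

The virtual corner opposite W is at (-41.8, -42.5). The tangent condition forces TK to be normal to LK and the tangent condition forces TP to be normal to PA, with radius 7.9, so the center T sits 7.9 in from both sides at T = (-33.9, -34.6). That places the tangent points at K = (-41.8, -34.6) on LK and P = (-33.9, -42.5) on PA. Then |WK| = |K − W| = 54.3.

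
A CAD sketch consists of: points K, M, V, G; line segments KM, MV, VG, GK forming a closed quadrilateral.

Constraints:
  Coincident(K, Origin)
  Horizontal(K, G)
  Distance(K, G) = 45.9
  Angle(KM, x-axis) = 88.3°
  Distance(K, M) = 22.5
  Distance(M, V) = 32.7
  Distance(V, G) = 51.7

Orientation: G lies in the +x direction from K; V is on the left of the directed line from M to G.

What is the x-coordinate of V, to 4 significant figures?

23.02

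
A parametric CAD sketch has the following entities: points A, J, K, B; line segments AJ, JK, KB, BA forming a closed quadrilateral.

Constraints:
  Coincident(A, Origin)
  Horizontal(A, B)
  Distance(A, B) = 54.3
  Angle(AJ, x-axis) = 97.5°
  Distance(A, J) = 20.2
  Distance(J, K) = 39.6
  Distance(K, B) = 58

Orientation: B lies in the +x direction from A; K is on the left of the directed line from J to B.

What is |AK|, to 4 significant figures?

54.89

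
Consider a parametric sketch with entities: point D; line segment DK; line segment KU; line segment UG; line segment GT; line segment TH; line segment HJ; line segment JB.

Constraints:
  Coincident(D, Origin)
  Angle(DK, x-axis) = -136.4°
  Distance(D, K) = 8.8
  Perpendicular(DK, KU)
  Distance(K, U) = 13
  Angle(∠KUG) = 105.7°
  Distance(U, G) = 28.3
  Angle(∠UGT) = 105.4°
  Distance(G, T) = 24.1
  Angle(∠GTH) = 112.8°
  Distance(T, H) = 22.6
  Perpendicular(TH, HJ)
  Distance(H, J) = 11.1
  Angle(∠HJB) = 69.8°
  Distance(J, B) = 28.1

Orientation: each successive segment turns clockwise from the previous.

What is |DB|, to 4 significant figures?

32.22

D is at the origin; DK runs at -136.4° with length 8.8, so K = (-6.373, -6.069). The perpendicularity gives KU at right angles to DK, so KU runs at 133.6°; with |KU| = 13.0, U = (-15.34, 3.346). ∠KUG = 105.7° gives UG at 59.30° from the x-axis; with |UG| = 28.3, G = (-0.8894, 27.68). ∠UGT = 105.4° gives GT at -15.30° from the x-axis; with |GT| = 24.1, T = (22.36, 21.32). ∠GTH = 112.8° gives TH at -82.50° from the x-axis; with |TH| = 22.6, H = (25.31, -1.087). The perpendicularity gives HJ at right angles to TH, so HJ runs at -172.5°; with |HJ| = 11.1, J = (14.30, -2.535). ∠HJB = 69.8° gives JB at 77.30° from the x-axis; with |JB| = 28.1, B = (20.48, 24.88). Then |DB| = |B − D| = 32.22.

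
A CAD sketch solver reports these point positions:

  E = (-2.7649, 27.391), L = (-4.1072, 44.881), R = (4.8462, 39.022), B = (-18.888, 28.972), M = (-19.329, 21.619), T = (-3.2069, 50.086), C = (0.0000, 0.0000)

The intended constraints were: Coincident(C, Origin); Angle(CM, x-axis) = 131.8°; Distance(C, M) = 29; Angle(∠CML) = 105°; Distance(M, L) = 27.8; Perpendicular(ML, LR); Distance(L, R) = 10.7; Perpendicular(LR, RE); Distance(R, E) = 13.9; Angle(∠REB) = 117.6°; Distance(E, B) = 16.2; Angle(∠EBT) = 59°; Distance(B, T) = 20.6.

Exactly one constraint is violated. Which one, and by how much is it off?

Distance(B, T) = 20.6 — off by 5.70.

C = (0.00, 0.00) ✓; CM at 131.8° ✓; |CM| = 29.00 ✓; ∠CML = 105.0° ✓; |ML| = 27.80 ✓; ∠(ML, LR) = 90.00° ✓; |LR| = 10.70 ✓; ∠(LR, RE) = 90.00° ✓; |RE| = 13.90 ✓; ∠REB = 117.6° ✓; |EB| = 16.20 ✓; ∠EBT = 59.00° ✓; |BT| = 26.30 ✗.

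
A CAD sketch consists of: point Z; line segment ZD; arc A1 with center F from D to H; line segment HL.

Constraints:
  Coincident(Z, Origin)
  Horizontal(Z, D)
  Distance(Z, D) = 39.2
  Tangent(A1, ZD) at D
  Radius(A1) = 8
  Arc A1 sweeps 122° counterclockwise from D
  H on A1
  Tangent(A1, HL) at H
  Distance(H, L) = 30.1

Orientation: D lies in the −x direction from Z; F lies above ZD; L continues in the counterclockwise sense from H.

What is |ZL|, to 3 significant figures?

61.4

Z is at the origin; Z and D share the same y with |ZD| = 39.2 and D on the −x side, so D = (-39.2, 0.00). Since A1 is tangent to ZD there, FD ⟂ ZD, so F = D + (0, 8) = (-39.2, 8.00). On A1, D sits at bearing -90° from F; a 122° counterclockwise sweep puts H at bearing 32°, so H = F + 8.0·(cos 32°, sin 32°) = (-32.4, 12.2). A1 meets HL tangentially, so FH is at right angles to HL, so HL runs along (−sin 32°, cos 32°); with |HL| = 30.1, L = (-48.4, 37.8). Then |ZL| = |L − Z| = 61.4.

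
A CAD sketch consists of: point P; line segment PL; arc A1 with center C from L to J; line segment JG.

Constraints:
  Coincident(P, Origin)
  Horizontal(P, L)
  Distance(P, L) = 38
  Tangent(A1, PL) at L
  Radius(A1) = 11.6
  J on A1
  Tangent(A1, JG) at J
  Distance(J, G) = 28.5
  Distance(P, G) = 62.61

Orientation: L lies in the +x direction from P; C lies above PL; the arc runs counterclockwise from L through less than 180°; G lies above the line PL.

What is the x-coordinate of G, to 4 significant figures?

47.41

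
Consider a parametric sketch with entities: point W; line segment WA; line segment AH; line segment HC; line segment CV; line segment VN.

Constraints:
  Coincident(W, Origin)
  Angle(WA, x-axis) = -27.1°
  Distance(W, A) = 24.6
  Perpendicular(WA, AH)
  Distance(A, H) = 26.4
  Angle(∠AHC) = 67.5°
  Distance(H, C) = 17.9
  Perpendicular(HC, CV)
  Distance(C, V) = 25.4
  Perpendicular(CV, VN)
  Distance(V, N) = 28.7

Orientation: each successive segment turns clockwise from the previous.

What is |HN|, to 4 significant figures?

27.60

HC is perpendicular to CV, so CV runs at 40.40°; with |CV| = 25.4, V = (17.61, -4.614). CV is perpendicular to VN, so VN runs at -49.60°; with |VN| = 28.7, N = (36.22, -26.47). Then |HN| = |N − H| = 27.60.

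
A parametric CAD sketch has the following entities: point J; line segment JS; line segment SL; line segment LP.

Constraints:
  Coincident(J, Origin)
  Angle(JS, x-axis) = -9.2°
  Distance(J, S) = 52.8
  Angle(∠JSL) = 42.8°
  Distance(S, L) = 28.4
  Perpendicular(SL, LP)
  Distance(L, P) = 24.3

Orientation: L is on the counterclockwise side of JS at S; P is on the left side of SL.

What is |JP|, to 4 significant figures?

15.52

J is at the origin; JS runs at -9.2° with length 52.8, so S = 52.8·(cos -9.2°, sin -9.2°) = (52.12, -8.442). ∠JSL = 42.8°, so SL runs at -9.2° + (180° − 42.8°) = 128.0° from the x-axis; with |SL| = 28.4, L = S + 28.4·(cos 128.0°, sin 128.0°) = (34.64, 13.94). SL is perpendicular to LP; with |LP| = 24.3 on the left of SL, P = L + 24.3·(-0.7880, -0.6157) = (15.49, -1.023). Then |JP| = |P − J| = 15.52.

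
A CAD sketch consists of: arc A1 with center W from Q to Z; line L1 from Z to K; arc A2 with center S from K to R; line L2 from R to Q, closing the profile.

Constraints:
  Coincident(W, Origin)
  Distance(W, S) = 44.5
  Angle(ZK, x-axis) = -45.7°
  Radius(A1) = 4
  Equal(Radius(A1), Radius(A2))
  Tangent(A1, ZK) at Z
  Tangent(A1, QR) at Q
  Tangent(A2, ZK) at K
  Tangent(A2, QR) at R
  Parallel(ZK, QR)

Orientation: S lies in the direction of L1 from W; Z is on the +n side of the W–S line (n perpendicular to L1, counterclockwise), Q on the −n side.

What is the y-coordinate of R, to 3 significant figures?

-34.6

Tangency of A1 to both parallel lines with radius 4.0 puts Z and Q at W ± 4.0·n: Z = (2.86, 2.79), Q = (-2.86, -2.79). Equal radii place K and R the same way about S: K = S + 4.0·n = (33.9, -29.1), R = S − 4.0·n = (28.2, -34.6). So R.y = -34.6.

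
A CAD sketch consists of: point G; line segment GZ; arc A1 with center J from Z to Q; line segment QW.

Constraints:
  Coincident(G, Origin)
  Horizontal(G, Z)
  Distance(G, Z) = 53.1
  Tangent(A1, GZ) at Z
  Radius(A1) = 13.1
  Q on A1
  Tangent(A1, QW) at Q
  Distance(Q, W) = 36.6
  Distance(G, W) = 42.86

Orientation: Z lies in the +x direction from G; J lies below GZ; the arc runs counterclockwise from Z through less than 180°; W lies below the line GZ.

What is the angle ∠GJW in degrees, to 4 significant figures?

51.18°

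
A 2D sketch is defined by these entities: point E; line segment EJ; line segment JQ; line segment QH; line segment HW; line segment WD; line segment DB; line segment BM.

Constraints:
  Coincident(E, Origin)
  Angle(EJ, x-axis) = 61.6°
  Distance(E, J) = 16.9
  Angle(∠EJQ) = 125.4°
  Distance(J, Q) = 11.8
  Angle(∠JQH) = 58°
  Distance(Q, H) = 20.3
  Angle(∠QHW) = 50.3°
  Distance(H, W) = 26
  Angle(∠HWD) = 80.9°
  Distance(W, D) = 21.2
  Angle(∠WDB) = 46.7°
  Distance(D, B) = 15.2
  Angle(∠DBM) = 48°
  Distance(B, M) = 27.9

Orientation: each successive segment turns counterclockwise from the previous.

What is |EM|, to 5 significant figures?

40.017

∠WDB = 46.7° gives DB at -119.70° from the x-axis; with |DB| = 15.2, B = (4.1551, 18.845). ∠DBM = 48.0° gives BM at 12.300° from the x-axis; with |BM| = 27.9, M = (31.415, 24.788). Then |EM| = |M − E| = 40.017.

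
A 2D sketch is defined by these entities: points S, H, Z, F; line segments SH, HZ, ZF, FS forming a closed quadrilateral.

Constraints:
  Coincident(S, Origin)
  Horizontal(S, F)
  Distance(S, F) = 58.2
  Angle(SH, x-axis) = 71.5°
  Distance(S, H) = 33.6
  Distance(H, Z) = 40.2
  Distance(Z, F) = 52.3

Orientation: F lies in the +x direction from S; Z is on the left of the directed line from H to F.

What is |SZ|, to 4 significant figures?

68.64

Checks: |HZ| = 40.20 ✓; |ZF| = 52.30 ✓.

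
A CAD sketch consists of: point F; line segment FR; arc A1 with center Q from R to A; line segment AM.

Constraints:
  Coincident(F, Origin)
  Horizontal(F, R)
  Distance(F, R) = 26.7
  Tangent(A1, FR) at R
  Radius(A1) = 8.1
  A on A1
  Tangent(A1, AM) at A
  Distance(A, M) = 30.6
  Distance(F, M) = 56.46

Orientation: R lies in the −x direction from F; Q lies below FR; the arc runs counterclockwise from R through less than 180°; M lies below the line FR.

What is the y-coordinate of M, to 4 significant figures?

-33.73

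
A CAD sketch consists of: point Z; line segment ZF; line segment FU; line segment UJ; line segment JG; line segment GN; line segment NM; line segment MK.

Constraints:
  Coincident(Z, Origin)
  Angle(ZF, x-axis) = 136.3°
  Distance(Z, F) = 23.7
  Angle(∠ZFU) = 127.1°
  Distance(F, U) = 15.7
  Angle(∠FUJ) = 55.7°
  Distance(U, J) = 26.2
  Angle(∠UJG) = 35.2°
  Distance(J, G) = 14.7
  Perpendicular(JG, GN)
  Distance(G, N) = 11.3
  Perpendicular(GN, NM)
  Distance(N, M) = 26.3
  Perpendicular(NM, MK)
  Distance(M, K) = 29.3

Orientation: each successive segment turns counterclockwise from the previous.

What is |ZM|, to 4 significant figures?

30.23

Z is at the origin; ZF runs at 136.3° with length 23.7, so F = (-17.13, 16.37). ∠ZFU = 127.1° gives FU at -170.8° from the x-axis; with |FU| = 15.7, U = (-32.63, 13.86). ∠FUJ = 55.7° gives UJ at -46.50° from the x-axis; with |UJ| = 26.2, J = (-14.60, -5.141). ∠UJG = 35.2° gives JG at 98.30° from the x-axis; with |JG| = 14.7, G = (-16.72, 9.405). The perpendicularity gives GN at right angles to JG, so GN runs at -171.7°; with |GN| = 11.3, N = (-27.90, 7.774). GN is perpendicular to NM, so NM runs at -81.70°; with |NM| = 26.3, M = (-24.10, -18.25). Then |ZM| = |M − Z| = 30.23.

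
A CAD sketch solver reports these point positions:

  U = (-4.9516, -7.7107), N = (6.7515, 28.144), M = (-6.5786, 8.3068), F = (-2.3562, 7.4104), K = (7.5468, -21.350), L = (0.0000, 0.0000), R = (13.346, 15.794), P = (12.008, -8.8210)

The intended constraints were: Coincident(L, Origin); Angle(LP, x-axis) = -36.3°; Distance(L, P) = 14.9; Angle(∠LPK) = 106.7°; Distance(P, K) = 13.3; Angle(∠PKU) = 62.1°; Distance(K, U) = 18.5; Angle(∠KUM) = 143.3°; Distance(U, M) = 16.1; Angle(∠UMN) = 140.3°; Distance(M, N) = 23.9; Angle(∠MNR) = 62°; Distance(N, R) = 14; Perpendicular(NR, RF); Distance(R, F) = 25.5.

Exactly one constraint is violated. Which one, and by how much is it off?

Distance(R, F) = 25.5 — off by 7.70.

L = (0.00, 0.00) ✓; LP at -36.30° ✓; |LP| = 14.90 ✓; ∠LPK = 106.7° ✓; |PK| = 13.30 ✓; ∠PKU = 62.10° ✓; |KU| = 18.50 ✓; ∠KUM = 143.3° ✓; |UM| = 16.10 ✓; ∠UMN = 140.3° ✓; |MN| = 23.90 ✓; ∠MNR = 62.00° ✓; |NR| = 14.00 ✓; ∠(NR, RF) = 90.00° ✓; |RF| = 17.80 ✗.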